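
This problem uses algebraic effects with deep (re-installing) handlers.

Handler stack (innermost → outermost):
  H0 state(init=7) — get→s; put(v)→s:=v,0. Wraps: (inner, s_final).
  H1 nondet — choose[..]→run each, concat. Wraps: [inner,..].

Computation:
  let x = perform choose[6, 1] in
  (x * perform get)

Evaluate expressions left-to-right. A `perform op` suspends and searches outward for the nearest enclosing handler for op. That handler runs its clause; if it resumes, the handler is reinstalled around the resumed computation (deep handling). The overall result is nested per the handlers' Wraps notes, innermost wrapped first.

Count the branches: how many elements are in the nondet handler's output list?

Answer: 2

Step-by-step:
choose[6, 1] @ H1
  branch[0] choose=6:
    get @ H0 ⇒ 7
    H0 returns (42, 7)
    H1 returns [(42, 7)]
  branch[1] choose=1:
    get @ H0 ⇒ 7
    H0 returns (7, 7)
    H1 returns [(7, 7)]
= [(42, 7), (7, 7)]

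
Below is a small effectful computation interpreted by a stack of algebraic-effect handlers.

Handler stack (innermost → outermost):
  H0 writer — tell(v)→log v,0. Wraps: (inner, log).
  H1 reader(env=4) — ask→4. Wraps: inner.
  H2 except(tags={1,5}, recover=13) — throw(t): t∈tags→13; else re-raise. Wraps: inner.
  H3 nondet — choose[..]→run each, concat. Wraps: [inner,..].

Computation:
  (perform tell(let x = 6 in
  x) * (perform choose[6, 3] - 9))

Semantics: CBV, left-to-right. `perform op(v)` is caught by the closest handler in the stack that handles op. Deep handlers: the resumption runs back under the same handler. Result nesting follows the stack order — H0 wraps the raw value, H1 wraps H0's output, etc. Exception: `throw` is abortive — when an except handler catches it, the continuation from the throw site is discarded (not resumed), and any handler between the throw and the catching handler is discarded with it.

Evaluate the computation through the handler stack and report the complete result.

Answer: [(0, (6)), (0, (6))]

Evaluation trace:
tell(6) @ H0 ⇒ log+=6
choose[6, 3] @ H3
  branch[0] choose=6:
    H0 returns (0, (6))
    H1 returns (0, (6))
    H2 returns (0, (6))
    H3 returns [(0, (6))]
  branch[1] choose=3:
    H0 returns (0, (6))
    H1 returns (0, (6))
    H2 returns (0, (6))
    H3 returns [(0, (6))]
= [(0, (6)), (0, (6))]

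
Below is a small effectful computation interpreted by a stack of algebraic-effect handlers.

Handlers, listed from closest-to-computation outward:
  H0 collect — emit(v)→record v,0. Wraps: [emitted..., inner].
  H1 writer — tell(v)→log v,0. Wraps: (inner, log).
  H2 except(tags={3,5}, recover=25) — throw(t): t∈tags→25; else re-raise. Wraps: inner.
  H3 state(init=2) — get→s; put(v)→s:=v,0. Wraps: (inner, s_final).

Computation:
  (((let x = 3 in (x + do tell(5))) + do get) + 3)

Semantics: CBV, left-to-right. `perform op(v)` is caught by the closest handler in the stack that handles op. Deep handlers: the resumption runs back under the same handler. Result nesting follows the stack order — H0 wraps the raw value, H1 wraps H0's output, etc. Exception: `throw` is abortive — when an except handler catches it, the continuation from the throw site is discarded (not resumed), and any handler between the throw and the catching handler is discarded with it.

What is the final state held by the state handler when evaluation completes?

Answer: 2

Step-by-step:
tell(5) @ H1 ⇒ log+=5
get @ H3 ⇒ 2
H0 returns [8]
H1 returns ([8], (5))
H2 returns ([8], (5))
H3 returns (([8], (5)), 2)
= (([8], (5)), 2)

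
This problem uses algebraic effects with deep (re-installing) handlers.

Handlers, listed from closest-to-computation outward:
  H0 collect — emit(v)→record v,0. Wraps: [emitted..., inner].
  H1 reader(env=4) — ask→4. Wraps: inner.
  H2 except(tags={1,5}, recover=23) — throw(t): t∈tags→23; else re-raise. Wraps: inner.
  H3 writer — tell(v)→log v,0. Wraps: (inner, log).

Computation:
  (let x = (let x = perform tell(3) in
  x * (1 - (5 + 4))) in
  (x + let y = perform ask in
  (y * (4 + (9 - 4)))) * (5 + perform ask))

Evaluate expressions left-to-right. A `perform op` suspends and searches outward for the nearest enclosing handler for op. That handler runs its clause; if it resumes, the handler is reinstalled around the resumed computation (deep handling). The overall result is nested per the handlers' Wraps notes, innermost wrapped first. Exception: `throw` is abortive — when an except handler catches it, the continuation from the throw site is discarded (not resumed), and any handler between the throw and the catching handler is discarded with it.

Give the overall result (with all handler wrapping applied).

Evaluation trace:
tell(3) @ H3 ⇒ log+=3
ask @ H1 ⇒ 4
ask @ H1 ⇒ 4
H0 returns [324]
H1 returns [324]
H2 returns [324]
H3 returns ([324], (3))
= ([324], (3))

Answer: ([324], (3))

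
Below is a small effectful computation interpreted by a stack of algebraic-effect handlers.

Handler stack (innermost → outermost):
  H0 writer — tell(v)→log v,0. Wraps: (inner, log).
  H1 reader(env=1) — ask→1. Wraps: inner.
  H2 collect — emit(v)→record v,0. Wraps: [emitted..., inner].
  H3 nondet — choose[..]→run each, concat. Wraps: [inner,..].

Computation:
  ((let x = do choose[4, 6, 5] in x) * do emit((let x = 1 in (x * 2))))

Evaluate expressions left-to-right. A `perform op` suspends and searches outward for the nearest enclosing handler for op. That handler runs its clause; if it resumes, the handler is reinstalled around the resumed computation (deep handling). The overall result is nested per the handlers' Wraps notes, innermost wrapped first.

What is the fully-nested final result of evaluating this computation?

Answer: [[2, (0, ())], [2, (0, ())], [2, (0, ())]]

Evaluation trace:
choose[4, 6, 5] @ H3
  branch[0] choose=4:
    emit(2) @ H2 ⇒ out+=2
    H0 returns (0, ())
    H1 returns (0, ())
    H2 returns [2, (0, ())]
    H3 returns [[2, (0, ())]]
  branch[1] choose=6:
    emit(2) @ H2 ⇒ out+=2
    H0 returns (0, ())
    H1 returns (0, ())
    H2 returns [2, (0, ())]
    H3 returns [[2, (0, ())]]
  branch[2] choose=5:
    emit(2) @ H2 ⇒ out+=2
    H0 returns (0, ())
    H1 returns (0, ())
    H2 returns [2, (0, ())]
    H3 returns [[2, (0, ())]]
= [[2, (0, ())], [2, (0, ())], [2, (0, ())]]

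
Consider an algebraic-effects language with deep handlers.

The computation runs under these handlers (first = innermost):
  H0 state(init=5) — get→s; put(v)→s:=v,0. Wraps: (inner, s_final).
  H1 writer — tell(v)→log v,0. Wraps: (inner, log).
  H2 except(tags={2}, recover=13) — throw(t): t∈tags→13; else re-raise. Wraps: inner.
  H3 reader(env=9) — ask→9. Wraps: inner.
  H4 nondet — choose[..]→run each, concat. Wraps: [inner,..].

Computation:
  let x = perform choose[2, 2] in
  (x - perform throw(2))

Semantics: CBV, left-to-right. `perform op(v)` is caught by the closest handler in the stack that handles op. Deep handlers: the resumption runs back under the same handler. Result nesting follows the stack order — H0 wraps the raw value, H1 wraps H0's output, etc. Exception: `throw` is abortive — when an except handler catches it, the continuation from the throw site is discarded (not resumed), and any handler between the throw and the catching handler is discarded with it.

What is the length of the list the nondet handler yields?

Step-by-step:
choose[2, 2] @ H4
  branch[0] choose=2:
    throw(2) @ H2 caught ⇒ 13
    H3 returns 13
    H4 returns [13]
  branch[1] choose=2:
    throw(2) @ H2 caught ⇒ 13
    H3 returns 13
    H4 returns [13]
= [13, 13]

Answer: 2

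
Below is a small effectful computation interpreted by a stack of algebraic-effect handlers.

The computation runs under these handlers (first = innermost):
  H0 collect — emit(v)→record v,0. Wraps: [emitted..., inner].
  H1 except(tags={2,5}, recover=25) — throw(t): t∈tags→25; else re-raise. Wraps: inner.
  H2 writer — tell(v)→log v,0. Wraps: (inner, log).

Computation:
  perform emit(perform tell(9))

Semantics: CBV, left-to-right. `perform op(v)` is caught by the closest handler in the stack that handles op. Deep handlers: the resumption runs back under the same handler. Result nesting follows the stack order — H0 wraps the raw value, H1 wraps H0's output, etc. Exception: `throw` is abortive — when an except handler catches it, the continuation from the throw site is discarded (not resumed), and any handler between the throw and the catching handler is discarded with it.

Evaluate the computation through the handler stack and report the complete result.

Answer: ([0, 0], (9))

Evaluation trace:
tell(9) @ H2 ⇒ log+=9
emit(0) @ H0 ⇒ out+=0
H0 returns [0, 0]
H1 returns [0, 0]
H2 returns ([0, 0], (9))
= ([0, 0], (9))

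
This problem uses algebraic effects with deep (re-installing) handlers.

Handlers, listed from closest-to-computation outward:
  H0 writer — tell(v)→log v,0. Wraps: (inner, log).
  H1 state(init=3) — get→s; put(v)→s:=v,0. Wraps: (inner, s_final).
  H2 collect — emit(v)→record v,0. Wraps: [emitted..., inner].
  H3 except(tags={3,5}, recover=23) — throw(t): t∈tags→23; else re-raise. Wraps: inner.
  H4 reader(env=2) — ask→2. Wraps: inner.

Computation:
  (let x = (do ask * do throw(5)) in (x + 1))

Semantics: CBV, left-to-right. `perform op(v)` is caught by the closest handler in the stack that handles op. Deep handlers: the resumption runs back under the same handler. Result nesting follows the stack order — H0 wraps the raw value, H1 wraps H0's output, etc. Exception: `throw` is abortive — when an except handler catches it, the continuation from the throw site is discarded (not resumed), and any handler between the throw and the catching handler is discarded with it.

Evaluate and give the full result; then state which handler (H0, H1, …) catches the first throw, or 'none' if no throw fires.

Answer: 23 ; first throw caught by: H3

Working:
ask @ H4 ⇒ 2
throw(5) @ H3 caught ⇒ 23
H4 returns 23
= 23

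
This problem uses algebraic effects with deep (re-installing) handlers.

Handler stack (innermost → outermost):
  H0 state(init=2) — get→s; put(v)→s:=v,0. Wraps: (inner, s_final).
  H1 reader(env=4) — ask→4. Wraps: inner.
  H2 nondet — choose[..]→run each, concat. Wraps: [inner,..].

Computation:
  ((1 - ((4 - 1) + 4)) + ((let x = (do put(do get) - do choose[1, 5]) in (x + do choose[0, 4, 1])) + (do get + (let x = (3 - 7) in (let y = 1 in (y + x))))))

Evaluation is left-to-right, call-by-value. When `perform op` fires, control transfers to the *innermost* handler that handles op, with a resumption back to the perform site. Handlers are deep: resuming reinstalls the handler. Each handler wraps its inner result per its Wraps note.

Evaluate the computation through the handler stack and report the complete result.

Answer: [(-8, 2), (-4, 2), (-7, 2), (-12, 2), (-8, 2), (-11, 2)]

Evaluation trace:
get @ H0 ⇒ 2
put(2) @ H0 ⇒ s:=2
choose[1, 5] @ H2
  branch[0] choose=1:
    choose[0, 4, 1] @ H2
      branch[0] choose=0:
        get @ H0 ⇒ 2
        H0 returns (-8, 2)
        H1 returns (-8, 2)
        H2 returns [(-8, 2)]
      branch[1] choose=4:
        get @ H0 ⇒ 2
        H0 returns (-4, 2)
        H1 returns (-4, 2)
        H2 returns [(-4, 2)]
      branch[2] choose=1:
        get @ H0 ⇒ 2
        H0 returns (-7, 2)
        H1 returns (-7, 2)
        H2 returns [(-7, 2)]
  branch[1] choose=5:
    choose[0, 4, 1] @ H2
      branch[0] choose=0:
        get @ H0 ⇒ 2
        H0 returns (-12, 2)
        H1 returns (-12, 2)
        H2 returns [(-12, 2)]
      branch[1] choose=4:
        get @ H0 ⇒ 2
        H0 returns (-8, 2)
        H1 returns (-8, 2)
        H2 returns [(-8, 2)]
      branch[2] choose=1:
        get @ H0 ⇒ 2
        H0 returns (-11, 2)
        H1 returns (-11, 2)
        H2 returns [(-11, 2)]
= [(-8, 2), (-4, 2), (-7, 2), (-12, 2), (-8, 2), (-11, 2)]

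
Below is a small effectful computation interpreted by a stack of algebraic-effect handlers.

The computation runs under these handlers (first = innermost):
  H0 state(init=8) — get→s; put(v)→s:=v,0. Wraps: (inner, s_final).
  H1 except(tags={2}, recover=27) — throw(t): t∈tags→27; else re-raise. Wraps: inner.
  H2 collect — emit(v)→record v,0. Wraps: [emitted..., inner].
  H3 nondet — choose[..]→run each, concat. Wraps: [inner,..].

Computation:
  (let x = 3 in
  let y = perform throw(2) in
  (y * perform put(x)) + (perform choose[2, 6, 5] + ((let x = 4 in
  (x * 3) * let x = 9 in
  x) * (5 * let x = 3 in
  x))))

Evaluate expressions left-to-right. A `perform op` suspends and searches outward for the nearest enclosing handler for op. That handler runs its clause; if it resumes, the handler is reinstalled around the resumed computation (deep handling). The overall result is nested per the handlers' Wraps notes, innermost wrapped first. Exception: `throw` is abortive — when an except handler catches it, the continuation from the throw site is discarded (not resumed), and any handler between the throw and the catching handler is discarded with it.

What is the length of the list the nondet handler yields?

Answer: 1

Evaluation trace:
throw(2) @ H1 caught ⇒ 27
H2 returns [27]
H3 returns [[27]]
= [[27]]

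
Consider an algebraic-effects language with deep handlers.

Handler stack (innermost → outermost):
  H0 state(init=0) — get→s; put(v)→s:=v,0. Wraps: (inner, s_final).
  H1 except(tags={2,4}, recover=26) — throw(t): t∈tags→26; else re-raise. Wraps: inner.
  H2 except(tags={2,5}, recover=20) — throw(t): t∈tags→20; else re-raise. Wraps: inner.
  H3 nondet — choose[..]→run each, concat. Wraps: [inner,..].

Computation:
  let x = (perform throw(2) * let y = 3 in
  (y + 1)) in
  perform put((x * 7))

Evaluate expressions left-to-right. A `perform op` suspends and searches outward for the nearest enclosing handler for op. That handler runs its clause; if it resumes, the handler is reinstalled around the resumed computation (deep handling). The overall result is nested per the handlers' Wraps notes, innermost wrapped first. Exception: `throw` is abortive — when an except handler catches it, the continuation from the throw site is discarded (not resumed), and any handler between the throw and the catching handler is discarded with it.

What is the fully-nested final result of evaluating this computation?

Working:
throw(2) @ H1 caught ⇒ 26
H2 returns 26
H3 returns [26]
= [26]

Answer: [26]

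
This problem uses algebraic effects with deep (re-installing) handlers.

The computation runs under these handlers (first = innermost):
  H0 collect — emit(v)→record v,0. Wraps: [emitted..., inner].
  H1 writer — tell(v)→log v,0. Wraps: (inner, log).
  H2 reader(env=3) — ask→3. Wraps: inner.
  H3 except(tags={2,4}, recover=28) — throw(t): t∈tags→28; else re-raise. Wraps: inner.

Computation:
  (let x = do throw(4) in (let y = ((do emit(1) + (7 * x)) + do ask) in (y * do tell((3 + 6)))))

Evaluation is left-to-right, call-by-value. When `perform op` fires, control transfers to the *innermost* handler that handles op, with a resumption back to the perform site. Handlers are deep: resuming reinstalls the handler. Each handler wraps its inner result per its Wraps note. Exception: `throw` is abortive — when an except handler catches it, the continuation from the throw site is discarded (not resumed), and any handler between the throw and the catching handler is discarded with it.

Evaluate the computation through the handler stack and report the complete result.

Evaluation trace:
throw(4) @ H3 caught ⇒ 28
= 28

Answer: 28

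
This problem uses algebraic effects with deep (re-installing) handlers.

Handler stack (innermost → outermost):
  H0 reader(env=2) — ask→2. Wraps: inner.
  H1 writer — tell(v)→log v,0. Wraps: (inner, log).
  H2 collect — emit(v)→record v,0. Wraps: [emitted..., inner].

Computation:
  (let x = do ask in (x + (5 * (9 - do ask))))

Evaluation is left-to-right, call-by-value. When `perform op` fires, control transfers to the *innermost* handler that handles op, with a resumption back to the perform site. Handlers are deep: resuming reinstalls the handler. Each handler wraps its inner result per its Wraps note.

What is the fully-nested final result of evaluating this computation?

Evaluation trace:
ask @ H0 ⇒ 2
ask @ H0 ⇒ 2
H0 returns 37
H1 returns (37, ())
H2 returns [(37, ())]
= [(37, ())]

Answer: [(37, ())]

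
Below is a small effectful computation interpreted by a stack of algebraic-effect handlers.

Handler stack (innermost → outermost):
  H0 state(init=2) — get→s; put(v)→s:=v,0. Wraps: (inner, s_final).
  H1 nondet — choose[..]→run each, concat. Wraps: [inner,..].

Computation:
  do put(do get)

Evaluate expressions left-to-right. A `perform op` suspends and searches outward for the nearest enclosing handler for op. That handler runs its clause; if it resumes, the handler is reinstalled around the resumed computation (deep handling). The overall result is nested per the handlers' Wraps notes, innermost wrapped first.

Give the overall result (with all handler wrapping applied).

Step-by-step:
get @ H0 ⇒ 2
put(2) @ H0 ⇒ s:=2
H0 returns (0, 2)
H1 returns [(0, 2)]
= [(0, 2)]

Answer: [(0, 2)]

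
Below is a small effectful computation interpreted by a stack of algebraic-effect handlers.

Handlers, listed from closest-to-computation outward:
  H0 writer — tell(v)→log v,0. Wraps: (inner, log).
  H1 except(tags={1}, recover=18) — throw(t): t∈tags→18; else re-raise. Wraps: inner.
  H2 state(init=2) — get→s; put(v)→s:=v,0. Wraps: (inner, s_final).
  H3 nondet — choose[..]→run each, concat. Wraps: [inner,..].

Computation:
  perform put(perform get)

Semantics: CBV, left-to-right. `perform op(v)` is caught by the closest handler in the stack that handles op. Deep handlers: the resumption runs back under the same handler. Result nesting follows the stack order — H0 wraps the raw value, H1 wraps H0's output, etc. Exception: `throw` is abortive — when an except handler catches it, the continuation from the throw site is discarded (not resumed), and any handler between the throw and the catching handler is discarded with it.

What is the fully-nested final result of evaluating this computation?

Evaluation trace:
get @ H2 ⇒ 2
put(2) @ H2 ⇒ s:=2
H0 returns (0, ())
H1 returns (0, ())
H2 returns ((0, ()), 2)
H3 returns [((0, ()), 2)]
= [((0, ()), 2)]

Answer: [((0, ()), 2)]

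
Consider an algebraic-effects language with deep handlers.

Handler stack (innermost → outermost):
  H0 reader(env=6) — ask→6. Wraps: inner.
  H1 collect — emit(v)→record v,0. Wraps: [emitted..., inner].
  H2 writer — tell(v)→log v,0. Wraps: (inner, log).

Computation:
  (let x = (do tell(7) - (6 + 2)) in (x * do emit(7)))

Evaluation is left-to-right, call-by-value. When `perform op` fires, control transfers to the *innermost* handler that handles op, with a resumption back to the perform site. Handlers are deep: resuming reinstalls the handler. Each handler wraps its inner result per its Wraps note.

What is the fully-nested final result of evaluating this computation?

Step-by-step:
tell(7) @ H2 ⇒ log+=7
emit(7) @ H1 ⇒ out+=7
H0 returns 0
H1 returns [7, 0]
H2 returns ([7, 0], (7))
= ([7, 0], (7))

Answer: ([7, 0], (7))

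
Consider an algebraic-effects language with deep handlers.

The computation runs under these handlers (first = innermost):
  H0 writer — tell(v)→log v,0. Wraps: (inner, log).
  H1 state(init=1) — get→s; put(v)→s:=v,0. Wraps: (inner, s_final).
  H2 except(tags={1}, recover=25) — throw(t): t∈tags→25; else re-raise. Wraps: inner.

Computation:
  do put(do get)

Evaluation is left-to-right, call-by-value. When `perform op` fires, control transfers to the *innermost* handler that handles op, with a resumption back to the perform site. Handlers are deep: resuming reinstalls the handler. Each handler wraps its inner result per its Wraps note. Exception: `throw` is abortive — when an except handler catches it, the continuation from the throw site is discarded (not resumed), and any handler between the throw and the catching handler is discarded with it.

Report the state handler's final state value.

Answer: 1

Working:
get @ H1 ⇒ 1
put(1) @ H1 ⇒ s:=1
H0 returns (0, ())
H1 returns ((0, ()), 1)
H2 returns ((0, ()), 1)
= ((0, ()), 1)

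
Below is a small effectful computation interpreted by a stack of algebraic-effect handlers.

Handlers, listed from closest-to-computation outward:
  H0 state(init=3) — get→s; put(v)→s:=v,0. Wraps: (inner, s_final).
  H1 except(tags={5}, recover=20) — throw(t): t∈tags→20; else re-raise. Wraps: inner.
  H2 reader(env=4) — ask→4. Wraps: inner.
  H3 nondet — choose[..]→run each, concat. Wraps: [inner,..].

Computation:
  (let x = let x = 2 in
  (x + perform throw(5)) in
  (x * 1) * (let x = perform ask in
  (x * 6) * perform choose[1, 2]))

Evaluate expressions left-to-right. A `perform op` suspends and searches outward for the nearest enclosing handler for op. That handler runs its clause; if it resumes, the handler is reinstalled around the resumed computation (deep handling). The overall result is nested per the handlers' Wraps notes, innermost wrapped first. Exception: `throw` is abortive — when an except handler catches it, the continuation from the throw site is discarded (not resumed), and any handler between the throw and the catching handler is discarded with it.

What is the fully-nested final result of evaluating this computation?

Step-by-step:
throw(5) @ H1 caught ⇒ 20
H2 returns 20
H3 returns [20]
= [20]

Answer: [20]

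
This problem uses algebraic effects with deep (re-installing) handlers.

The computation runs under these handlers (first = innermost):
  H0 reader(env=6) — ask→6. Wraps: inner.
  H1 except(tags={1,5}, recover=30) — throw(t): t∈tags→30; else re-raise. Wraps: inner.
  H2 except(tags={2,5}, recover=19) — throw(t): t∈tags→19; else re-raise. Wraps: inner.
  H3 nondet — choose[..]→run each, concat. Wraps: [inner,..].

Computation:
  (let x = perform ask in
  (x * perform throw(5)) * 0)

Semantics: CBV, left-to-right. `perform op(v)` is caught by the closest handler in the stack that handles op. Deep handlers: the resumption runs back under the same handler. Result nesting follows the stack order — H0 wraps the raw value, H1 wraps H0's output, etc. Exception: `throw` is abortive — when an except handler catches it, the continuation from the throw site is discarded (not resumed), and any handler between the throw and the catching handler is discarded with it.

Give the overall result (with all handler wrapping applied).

Answer: [30]

Evaluation trace:
ask @ H0 ⇒ 6
throw(5) @ H1 caught ⇒ 30
H2 returns 30
H3 returns [30]
= [30]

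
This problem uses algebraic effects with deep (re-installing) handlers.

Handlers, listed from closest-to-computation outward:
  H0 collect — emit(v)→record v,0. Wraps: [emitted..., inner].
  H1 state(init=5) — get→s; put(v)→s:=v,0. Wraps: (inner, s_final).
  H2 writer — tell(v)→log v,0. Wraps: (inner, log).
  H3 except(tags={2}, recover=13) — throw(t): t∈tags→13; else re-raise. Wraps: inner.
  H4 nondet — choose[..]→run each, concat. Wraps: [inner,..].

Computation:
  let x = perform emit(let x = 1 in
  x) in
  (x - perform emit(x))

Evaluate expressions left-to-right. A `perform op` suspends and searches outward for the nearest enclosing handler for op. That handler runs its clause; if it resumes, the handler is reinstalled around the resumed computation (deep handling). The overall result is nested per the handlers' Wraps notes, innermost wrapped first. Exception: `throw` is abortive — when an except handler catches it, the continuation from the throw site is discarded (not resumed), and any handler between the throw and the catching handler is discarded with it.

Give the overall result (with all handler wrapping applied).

Answer: [(([1, 0, 0], 5), ())]

Working:
emit(1) @ H0 ⇒ out+=1
emit(0) @ H0 ⇒ out+=0
H0 returns [1, 0, 0]
H1 returns ([1, 0, 0], 5)
H2 returns (([1, 0, 0], 5), ())
H3 returns (([1, 0, 0], 5), ())
H4 returns [(([1, 0, 0], 5), ())]
= [(([1, 0, 0], 5), ())]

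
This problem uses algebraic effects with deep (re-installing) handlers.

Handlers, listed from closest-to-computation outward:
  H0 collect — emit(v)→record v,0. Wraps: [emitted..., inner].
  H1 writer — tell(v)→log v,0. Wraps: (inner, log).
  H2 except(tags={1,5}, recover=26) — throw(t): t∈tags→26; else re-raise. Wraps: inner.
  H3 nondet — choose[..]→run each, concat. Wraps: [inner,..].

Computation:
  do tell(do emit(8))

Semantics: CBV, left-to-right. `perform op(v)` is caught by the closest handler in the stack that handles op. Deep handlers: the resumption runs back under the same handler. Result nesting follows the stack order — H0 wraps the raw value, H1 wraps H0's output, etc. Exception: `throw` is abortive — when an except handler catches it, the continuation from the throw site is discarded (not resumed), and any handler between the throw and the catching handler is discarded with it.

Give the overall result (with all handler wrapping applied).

Working:
emit(8) @ H0 ⇒ out+=8
tell(0) @ H1 ⇒ log+=0
H0 returns [8, 0]
H1 returns ([8, 0], (0))
H2 returns ([8, 0], (0))
H3 returns [([8, 0], (0))]
= [([8, 0], (0))]

Answer: [([8, 0], (0))]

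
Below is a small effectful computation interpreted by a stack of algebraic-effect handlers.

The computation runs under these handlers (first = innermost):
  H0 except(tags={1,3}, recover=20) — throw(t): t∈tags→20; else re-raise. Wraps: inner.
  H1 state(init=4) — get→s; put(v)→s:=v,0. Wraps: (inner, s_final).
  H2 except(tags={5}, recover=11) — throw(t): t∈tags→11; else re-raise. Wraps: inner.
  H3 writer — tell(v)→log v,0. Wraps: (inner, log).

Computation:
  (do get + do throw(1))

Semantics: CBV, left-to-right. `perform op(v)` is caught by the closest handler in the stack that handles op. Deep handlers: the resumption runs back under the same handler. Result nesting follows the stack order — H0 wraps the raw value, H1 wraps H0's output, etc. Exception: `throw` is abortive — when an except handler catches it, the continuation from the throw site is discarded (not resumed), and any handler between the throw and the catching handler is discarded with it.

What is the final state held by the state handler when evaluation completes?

Evaluation trace:
get @ H1 ⇒ 4
throw(1) @ H0 caught ⇒ 20
H1 returns (20, 4)
H2 returns (20, 4)
H3 returns ((20, 4), ())
= ((20, 4), ())

Answer: 4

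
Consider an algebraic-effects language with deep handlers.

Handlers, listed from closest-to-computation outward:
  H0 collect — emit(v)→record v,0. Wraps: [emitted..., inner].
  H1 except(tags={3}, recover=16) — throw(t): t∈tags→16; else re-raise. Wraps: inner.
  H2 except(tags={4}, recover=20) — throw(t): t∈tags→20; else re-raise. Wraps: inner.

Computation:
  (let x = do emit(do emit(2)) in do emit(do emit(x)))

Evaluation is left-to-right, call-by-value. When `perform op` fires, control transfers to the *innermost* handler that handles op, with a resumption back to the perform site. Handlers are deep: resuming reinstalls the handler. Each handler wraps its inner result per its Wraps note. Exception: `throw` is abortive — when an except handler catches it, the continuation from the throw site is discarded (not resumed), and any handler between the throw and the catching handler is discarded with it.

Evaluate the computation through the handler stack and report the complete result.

Working:
emit(2) @ H0 ⇒ out+=2
emit(0) @ H0 ⇒ out+=0
emit(0) @ H0 ⇒ out+=0
emit(0) @ H0 ⇒ out+=0
H0 returns [2, 0, 0, 0, 0]
H1 returns [2, 0, 0, 0, 0]
H2 returns [2, 0, 0, 0, 0]
= [2, 0, 0, 0, 0]

Answer: [2, 0, 0, 0, 0]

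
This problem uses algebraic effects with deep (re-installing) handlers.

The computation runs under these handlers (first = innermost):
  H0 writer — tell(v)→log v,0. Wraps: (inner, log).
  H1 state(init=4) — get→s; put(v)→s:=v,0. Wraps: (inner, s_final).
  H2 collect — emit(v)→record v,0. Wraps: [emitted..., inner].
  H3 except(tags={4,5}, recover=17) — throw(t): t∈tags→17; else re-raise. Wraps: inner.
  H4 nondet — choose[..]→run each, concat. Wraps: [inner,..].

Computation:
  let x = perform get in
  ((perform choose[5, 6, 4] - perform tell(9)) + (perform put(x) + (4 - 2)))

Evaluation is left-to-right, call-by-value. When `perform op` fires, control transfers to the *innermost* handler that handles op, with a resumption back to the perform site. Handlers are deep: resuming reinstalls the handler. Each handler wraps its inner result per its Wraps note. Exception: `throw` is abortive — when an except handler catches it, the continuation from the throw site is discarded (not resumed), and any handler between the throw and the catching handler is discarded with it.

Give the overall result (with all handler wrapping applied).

Step-by-step:
get @ H1 ⇒ 4
choose[5, 6, 4] @ H4
  branch[0] choose=5:
    tell(9) @ H0 ⇒ log+=9
    put(4) @ H1 ⇒ s:=4
    H0 returns (7, (9))
    H1 returns ((7, (9)), 4)
    H2 returns [((7, (9)), 4)]
    H3 returns [((7, (9)), 4)]
    H4 returns [[((7, (9)), 4)]]
  branch[1] choose=6:
    tell(9) @ H0 ⇒ log+=9
    put(4) @ H1 ⇒ s:=4
    H0 returns (8, (9))
    H1 returns ((8, (9)), 4)
    H2 returns [((8, (9)), 4)]
    H3 returns [((8, (9)), 4)]
    H4 returns [[((8, (9)), 4)]]
  branch[2] choose=4:
    tell(9) @ H0 ⇒ log+=9
    put(4) @ H1 ⇒ s:=4
    H0 returns (6, (9))
    H1 returns ((6, (9)), 4)
    H2 returns [((6, (9)), 4)]
    H3 returns [((6, (9)), 4)]
    H4 returns [[((6, (9)), 4)]]
= [[((7, (9)), 4)], [((8, (9)), 4)], [((6, (9)), 4)]]

Answer: [[((7, (9)), 4)], [((8, (9)), 4)], [((6, (9)), 4)]]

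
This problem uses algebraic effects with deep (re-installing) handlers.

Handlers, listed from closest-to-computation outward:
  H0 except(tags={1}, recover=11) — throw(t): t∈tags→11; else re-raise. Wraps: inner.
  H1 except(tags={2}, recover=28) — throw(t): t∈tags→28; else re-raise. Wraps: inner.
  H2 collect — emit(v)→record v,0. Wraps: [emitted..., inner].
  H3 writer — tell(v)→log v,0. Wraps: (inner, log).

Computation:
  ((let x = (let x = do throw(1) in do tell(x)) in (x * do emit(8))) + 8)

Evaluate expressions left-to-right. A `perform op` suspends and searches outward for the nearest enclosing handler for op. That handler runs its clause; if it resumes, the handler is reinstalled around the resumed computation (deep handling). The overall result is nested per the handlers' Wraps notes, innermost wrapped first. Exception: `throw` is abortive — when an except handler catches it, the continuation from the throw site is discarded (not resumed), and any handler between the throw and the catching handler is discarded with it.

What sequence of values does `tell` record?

Working:
throw(1) @ H0 caught ⇒ 11
H1 returns 11
H2 returns [11]
H3 returns ([11], ())
= ([11], ())

Answer: ()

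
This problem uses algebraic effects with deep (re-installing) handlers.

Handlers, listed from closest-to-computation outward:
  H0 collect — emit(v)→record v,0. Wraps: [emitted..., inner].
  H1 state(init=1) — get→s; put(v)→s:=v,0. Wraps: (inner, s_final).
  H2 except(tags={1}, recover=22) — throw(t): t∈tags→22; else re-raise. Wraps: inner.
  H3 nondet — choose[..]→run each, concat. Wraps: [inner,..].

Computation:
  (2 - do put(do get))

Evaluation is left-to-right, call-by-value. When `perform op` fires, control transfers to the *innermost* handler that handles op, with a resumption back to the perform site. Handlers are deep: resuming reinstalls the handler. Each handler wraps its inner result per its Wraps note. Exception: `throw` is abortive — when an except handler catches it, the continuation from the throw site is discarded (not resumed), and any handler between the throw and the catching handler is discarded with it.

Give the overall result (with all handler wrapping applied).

Step-by-step:
get @ H1 ⇒ 1
put(1) @ H1 ⇒ s:=1
H0 returns [2]
H1 returns ([2], 1)
H2 returns ([2], 1)
H3 returns [([2], 1)]
= [([2], 1)]

Answer: [([2], 1)]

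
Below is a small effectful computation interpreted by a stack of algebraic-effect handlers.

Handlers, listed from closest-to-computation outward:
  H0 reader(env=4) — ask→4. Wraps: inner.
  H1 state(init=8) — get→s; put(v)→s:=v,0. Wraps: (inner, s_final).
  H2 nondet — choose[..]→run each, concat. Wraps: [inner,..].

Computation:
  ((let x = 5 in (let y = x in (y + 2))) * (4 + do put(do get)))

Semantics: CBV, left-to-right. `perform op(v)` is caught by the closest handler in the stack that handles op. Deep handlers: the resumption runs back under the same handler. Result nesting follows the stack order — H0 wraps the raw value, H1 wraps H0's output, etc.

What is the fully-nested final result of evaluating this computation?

Step-by-step:
get @ H1 ⇒ 8
put(8) @ H1 ⇒ s:=8
H0 returns 28
H1 returns (28, 8)
H2 returns [(28, 8)]
= [(28, 8)]

Answer: [(28, 8)]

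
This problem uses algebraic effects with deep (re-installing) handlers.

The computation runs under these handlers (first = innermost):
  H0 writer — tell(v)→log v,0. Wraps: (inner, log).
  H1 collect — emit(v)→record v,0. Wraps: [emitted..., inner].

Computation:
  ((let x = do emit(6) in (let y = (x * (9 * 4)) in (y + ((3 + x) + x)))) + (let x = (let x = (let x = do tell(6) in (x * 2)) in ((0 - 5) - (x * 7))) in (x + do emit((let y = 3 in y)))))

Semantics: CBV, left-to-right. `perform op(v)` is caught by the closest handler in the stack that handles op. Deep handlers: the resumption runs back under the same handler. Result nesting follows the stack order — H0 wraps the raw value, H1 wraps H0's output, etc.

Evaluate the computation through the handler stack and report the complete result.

Answer: [6, 3, (-2, (6))]

Working:
emit(6) @ H1 ⇒ out+=6
tell(6) @ H0 ⇒ log+=6
emit(3) @ H1 ⇒ out+=3
H0 returns (-2, (6))
H1 returns [6, 3, (-2, (6))]
= [6, 3, (-2, (6))]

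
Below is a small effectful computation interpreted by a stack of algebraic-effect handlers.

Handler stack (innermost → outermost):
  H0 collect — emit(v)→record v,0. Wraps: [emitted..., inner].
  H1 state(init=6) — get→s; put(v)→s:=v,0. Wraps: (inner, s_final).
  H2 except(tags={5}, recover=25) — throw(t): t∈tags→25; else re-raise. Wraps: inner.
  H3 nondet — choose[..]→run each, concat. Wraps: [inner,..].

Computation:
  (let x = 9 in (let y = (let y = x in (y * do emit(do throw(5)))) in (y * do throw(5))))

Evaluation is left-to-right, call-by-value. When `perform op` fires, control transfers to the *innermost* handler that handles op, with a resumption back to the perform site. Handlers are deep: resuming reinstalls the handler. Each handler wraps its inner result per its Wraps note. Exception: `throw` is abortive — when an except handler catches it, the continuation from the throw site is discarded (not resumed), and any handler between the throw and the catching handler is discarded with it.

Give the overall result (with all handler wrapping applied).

Answer: [25]

Step-by-step:
throw(5) @ H2 caught ⇒ 25
H3 returns [25]
= [25]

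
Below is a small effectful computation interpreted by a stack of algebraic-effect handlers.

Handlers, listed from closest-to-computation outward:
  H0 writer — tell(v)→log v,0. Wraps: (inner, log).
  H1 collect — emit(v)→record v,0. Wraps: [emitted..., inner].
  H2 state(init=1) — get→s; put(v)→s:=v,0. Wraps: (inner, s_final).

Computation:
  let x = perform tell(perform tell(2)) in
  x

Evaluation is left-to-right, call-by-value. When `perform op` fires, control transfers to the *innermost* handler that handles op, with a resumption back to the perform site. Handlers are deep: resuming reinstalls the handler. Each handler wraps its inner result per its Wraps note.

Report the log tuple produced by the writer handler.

Working:
tell(2) @ H0 ⇒ log+=2
tell(0) @ H0 ⇒ log+=0
H0 returns (0, (2, 0))
H1 returns [(0, (2, 0))]
H2 returns ([(0, (2, 0))], 1)
= ([(0, (2, 0))], 1)

Answer: (2, 0)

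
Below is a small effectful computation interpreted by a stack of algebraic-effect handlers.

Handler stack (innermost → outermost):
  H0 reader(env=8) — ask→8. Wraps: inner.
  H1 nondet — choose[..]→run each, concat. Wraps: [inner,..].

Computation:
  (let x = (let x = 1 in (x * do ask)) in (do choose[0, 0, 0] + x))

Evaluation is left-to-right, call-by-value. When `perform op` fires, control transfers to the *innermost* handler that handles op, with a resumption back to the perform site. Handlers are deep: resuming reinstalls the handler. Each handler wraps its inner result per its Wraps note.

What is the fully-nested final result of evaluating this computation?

Answer: [8, 8, 8]

Working:
ask @ H0 ⇒ 8
choose[0, 0, 0] @ H1
  branch[0] choose=0:
    H0 returns 8
    H1 returns [8]
  branch[1] choose=0:
    H0 returns 8
    H1 returns [8]
  branch[2] choose=0:
    H0 returns 8
    H1 returns [8]
= [8, 8, 8]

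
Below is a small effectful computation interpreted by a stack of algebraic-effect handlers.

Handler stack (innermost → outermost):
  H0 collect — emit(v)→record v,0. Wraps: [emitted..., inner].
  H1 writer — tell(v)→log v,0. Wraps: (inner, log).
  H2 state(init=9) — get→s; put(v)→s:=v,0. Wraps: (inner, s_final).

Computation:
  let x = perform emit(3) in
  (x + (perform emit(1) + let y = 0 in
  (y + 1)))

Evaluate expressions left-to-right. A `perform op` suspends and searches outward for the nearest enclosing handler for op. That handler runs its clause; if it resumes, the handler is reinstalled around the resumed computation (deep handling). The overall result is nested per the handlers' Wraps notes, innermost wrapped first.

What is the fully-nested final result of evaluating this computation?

Step-by-step:
emit(3) @ H0 ⇒ out+=3
emit(1) @ H0 ⇒ out+=1
H0 returns [3, 1, 1]
H1 returns ([3, 1, 1], ())
H2 returns (([3, 1, 1], ()), 9)
= (([3, 1, 1], ()), 9)

Answer: (([3, 1, 1], ()), 9)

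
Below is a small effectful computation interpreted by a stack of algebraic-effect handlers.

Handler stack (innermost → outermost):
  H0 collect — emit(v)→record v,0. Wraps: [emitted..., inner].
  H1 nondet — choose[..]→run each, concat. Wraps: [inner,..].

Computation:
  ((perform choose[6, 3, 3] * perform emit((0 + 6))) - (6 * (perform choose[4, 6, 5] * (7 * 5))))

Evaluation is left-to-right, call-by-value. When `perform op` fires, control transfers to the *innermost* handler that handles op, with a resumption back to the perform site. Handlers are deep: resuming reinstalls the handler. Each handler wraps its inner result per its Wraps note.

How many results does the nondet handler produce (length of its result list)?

Answer: 9

Working:
choose[6, 3, 3] @ H1
  branch[0] choose=6:
    emit(6) @ H0 ⇒ out+=6
    choose[4, 6, 5] @ H1
      branch[0] choose=4:
        H0 returns [6, -840]
        H1 returns [[6, -840]]
      branch[1] choose=6:
        H0 returns [6, -1260]
        H1 returns [[6, -1260]]
      branch[2] choose=5:
        H0 returns [6, -1050]
        H1 returns [[6, -1050]]
  branch[1] choose=3:
    emit(6) @ H0 ⇒ out+=6
    choose[4, 6, 5] @ H1
      branch[0] choose=4:
        H0 returns [6, -840]
        H1 returns [[6, -840]]
      branch[1] choose=6:
        H0 returns [6, -1260]
        H1 returns [[6, -1260]]
      branch[2] choose=5:
        H0 returns [6, -1050]
        H1 returns [[6, -1050]]
  branch[2] choose=3:
    emit(6) @ H0 ⇒ out+=6
    choose[4, 6, 5] @ H1
      branch[0] choose=4:
        H0 returns [6, -840]
        H1 returns [[6, -840]]
      branch[1] choose=6:
        H0 returns [6, -1260]
        H1 returns [[6, -1260]]
      branch[2] choose=5:
        H0 returns [6, -1050]
        H1 returns [[6, -1050]]
= [[6, -840], [6, -1260], [6, -1050], [6, -840], [6, -1260], [6, -1050], [6, -840], [6, -1260], [6, -1050]]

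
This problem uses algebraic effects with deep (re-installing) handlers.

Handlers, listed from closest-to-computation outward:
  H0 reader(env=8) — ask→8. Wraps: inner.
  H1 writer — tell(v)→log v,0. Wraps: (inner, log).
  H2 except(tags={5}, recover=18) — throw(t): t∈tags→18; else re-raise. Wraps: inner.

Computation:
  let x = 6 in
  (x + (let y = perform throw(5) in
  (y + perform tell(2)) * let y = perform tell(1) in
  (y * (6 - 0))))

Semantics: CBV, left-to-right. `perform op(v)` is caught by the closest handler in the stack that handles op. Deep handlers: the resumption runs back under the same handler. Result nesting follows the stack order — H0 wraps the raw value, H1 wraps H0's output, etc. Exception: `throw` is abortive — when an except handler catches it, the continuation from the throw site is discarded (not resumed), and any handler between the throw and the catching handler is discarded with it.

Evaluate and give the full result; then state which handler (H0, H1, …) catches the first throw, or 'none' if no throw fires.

Evaluation trace:
throw(5) @ H2 caught ⇒ 18
= 18

Answer: 18 ; first throw caught by: H2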